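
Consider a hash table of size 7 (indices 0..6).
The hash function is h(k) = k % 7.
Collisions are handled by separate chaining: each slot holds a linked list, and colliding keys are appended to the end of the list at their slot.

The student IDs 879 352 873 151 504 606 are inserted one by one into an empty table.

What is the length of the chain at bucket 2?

879 -> bucket 4
352 -> bucket 2
873 -> bucket 5
151 -> bucket 4 (collision)
504 -> bucket 0
606 -> bucket 4 (collision)
Final buckets:
0: 504
1: —
2: 352
3: —
4: 879 -> 151 -> 606
5: 873
6: —

1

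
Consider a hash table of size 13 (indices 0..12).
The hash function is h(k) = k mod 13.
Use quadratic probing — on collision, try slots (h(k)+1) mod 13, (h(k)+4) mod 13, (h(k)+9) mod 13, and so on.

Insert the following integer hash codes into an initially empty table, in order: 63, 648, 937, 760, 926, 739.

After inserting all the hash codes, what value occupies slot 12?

648

63 hashes to 11; slot 11 is free → place at 11.
648 hashes to 11; 11 taken → place at 12.
937 hashes to 1; slot 1 is free → place at 1.
760 hashes to 6; slot 6 is free → place at 6.
926 hashes to 3; slot 3 is free → place at 3.
739 hashes to 11; 11,12 taken → place at 2.
Table: [∅, 937, 739, 926, ∅, ∅, 760, ∅, ∅, ∅, ∅, 63, 648]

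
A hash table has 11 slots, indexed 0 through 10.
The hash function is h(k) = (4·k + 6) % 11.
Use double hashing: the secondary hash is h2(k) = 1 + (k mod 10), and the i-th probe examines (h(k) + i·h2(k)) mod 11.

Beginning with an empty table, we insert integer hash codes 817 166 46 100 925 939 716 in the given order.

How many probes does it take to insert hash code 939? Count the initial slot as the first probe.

Insert 817: h=7, slot 7 empty → index 7.
Insert 166: h=10, slot 10 empty → index 10.
Insert 46: h=3, slot 3 empty → index 3.
Insert 100: h=10, h2=1, slot 10 occupied → index 0.
Insert 925: h=10, h2=6, slot 10 occupied → index 5.
Insert 939: h=0, h2=10, slots 0,10 occupied → index 9.
Insert 716: h=10, h2=7, slot 10 occupied → index 6.
Table: [100, -, -, 46, -, 925, 716, 817, -, 939, 166]

3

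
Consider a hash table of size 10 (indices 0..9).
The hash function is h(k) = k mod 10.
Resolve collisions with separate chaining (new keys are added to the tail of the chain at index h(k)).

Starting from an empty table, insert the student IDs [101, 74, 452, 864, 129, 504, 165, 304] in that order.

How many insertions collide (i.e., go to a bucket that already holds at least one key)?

101 → bucket 1
74 → bucket 4
452 → bucket 2
864 → bucket 4 (collision)
129 → bucket 9
504 → bucket 4 (collision)
165 → bucket 5
304 → bucket 4 (collision)
Final buckets:
0: -
1: 101
2: 452
3: -
4: 74 -> 864 -> 504 -> 304
5: 165
6: -
7: -
8: -
9: 129

3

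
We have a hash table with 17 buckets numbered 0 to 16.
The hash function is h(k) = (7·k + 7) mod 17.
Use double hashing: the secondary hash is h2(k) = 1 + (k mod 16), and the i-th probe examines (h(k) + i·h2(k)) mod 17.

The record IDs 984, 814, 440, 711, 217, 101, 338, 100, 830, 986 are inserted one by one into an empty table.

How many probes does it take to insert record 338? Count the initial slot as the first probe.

984: h=10 => slot 10
814: h=10, h2=15, probe 10,8 => slot 8
440: h=10, h2=9, probe 10,2 => slot 2
711: h=3 => slot 3
217: h=13 => slot 13
101: h=0 => slot 0
338: h=10, h2=3, probe 10,13,16 => slot 16
100: h=10, h2=5, probe 10,15 => slot 15
830: h=3, h2=15, probe 3,1 => slot 1
986: h=7 => slot 7
Table: [101, 830, 440, 711, —, —, —, 986, 814, —, 984, —, —, 217, —, 100, 338]

3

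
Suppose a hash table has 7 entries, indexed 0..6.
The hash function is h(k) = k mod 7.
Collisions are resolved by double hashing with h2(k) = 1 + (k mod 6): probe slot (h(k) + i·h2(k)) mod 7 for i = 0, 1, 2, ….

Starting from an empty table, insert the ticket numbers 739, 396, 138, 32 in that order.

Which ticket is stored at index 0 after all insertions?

739: h=4 -> slot 4
396: h=4, h2=1, probe 4,5 -> slot 5
138: h=5, h2=1, probe 5,6 -> slot 6
32: h=4, h2=3, probe 4,0 -> slot 0
Table: [32, —, —, —, 739, 396, 138]

32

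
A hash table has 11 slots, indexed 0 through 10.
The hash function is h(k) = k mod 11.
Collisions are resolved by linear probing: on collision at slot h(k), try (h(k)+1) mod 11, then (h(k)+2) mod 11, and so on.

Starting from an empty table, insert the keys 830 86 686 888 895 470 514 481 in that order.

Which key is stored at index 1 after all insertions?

481

830: h=5 → slot 5
86: h=9 → slot 9
686: h=4 → slot 4
888: h=8 → slot 8
895: h=4, probe 4,5,6 → slot 6
470: h=8, probe 8,9,10 → slot 10
514: h=8, probe 8,9,10,0 → slot 0
481: h=8, probe 8,9,10,0,1 → slot 1
Table: [514, 481, ∅, ∅, 686, 830, 895, ∅, 888, 86, 470]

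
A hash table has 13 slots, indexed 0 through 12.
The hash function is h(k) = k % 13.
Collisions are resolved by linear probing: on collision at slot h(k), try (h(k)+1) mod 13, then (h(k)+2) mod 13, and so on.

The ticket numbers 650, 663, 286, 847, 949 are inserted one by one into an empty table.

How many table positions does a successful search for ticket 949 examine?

5

Insert 650: h=0, slot 0 empty → index 0.
Insert 663: h=0, slot 0 occupied → index 1.
Insert 286: h=0, slots 0,1 occupied → index 2.
Insert 847: h=2, slot 2 occupied → index 3.
Insert 949: h=0, slots 0,1,2,3 occupied → index 4.
Table: [650, 663, 286, 847, 949, ∅, ∅, ∅, ∅, ∅, ∅, ∅, ∅]
Lookup 949: h=0, probe 0,1,2,3,4 → found at 4.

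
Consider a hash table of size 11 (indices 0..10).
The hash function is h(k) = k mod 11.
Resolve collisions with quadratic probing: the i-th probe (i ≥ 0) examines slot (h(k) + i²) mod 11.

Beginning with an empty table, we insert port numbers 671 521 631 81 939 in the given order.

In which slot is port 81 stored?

8

671: h=0 → slot 0
521: h=4 → slot 4
631: h=4, probe 4,5 → slot 5
81: h=4, probe 4,5,8 → slot 8
939: h=4, probe 4,5,8,2 → slot 2
Table: [671, —, 939, —, 521, 631, —, —, 81, —, —]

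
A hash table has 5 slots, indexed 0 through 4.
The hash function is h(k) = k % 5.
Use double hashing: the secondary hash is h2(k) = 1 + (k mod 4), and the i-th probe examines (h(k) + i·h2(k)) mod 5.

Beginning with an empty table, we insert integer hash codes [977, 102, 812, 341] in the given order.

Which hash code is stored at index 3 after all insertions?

Insert 977: h=2, slot 2 empty => index 2.
Insert 102: h=2, h2=3, slot 2 occupied => index 0.
Insert 812: h=2, h2=1, slot 2 occupied => index 3.
Insert 341: h=1, slot 1 empty => index 1.
Table: [102, 341, 977, 812, _]

812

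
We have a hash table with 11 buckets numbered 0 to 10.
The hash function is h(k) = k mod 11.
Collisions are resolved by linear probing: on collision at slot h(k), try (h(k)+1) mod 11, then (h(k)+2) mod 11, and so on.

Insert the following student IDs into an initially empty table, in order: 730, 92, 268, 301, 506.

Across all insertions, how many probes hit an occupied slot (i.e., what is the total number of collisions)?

6

730 hashes to 4; slot 4 is free → place at 4.
92 hashes to 4; 4 taken → place at 5.
268 hashes to 4; 4,5 taken → place at 6.
301 hashes to 4; 4,5,6 taken → place at 7.
506 hashes to 0; slot 0 is free → place at 0.
Table: [506, -, -, -, 730, 92, 268, 301, -, -, -]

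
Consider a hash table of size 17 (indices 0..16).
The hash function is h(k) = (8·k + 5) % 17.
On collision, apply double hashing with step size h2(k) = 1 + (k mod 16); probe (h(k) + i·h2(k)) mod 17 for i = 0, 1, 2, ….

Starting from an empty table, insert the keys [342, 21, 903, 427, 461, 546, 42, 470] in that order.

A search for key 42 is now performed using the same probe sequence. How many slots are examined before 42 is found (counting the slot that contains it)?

3

342: h=4 → slot 4
21: h=3 → slot 3
903: h=4, h2=8, probe 4,12 → slot 12
427: h=4, h2=12, probe 4,16 → slot 16
461: h=4, h2=14, probe 4,1 → slot 1
546: h=4, h2=3, probe 4,7 → slot 7
42: h=1, h2=11, probe 1,12,6 → slot 6
470: h=8 → slot 8
Table: [., 461, ., 21, 342, ., 42, 546, 470, ., ., ., 903, ., ., ., 427]
Lookup 42: h=1, h2=11, probe 1,12,6 → found at 6.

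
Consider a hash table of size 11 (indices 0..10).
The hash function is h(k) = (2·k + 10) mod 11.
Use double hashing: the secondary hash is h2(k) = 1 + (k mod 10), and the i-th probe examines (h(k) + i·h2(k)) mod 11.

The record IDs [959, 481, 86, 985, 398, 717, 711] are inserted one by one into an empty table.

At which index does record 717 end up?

959 hashes to 3; slot 3 is free → place at 3.
481 hashes to 4; slot 4 is free → place at 4.
86 hashes to 6; slot 6 is free → place at 6.
985 hashes to 0; slot 0 is free → place at 0.
398 hashes to 3, h2=9; 3 taken → place at 1.
717 hashes to 3, h2=8; 3,0 taken → place at 8.
711 hashes to 2; slot 2 is free → place at 2.
Table: [985, 398, 711, 959, 481, ∅, 86, ∅, 717, ∅, ∅]

8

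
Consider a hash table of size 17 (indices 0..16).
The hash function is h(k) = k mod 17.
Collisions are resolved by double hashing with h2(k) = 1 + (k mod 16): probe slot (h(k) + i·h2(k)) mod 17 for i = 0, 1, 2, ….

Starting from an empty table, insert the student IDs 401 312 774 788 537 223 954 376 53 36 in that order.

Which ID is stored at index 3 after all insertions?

401 hashes to 10; slot 10 is free => place at 10.
312 hashes to 6; slot 6 is free => place at 6.
774 hashes to 9; slot 9 is free => place at 9.
788 hashes to 6, h2=5; 6 taken => place at 11.
537 hashes to 10, h2=10; 10 taken => place at 3.
223 hashes to 2; slot 2 is free => place at 2.
954 hashes to 2, h2=11; 2 taken => place at 13.
376 hashes to 2, h2=9; 2,11,3 taken => place at 12.
53 hashes to 2, h2=6; 2 taken => place at 8.
36 hashes to 2, h2=5; 2 taken => place at 7.
Table: [_, _, 223, 537, _, _, 312, 36, 53, 774, 401, 788, 376, 954, _, _, _]

537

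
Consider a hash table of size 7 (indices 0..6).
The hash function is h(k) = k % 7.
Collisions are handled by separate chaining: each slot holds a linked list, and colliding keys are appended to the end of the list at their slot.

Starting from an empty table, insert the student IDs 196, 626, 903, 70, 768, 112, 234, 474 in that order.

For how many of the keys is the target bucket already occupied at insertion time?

5

Insert 196: h=0, bucket 0 empty → new chain.
Insert 626: h=3, bucket 3 empty → new chain.
Insert 903: h=0, bucket 0 nonempty → append to chain.
Insert 70: h=0, bucket 0 nonempty → append to chain.
Insert 768: h=5, bucket 5 empty → new chain.
Insert 112: h=0, bucket 0 nonempty → append to chain.
Insert 234: h=3, bucket 3 nonempty → append to chain.
Insert 474: h=5, bucket 5 nonempty → append to chain.
Final buckets:
0: 196 -> 903 -> 70 -> 112
1: —
2: —
3: 626 -> 234
4: —
5: 768 -> 474
6: —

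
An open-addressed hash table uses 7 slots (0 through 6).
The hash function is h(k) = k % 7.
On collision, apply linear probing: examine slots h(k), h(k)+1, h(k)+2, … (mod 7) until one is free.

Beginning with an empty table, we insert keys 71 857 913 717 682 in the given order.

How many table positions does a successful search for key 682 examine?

4

71: h=1 => slot 1
857: h=3 => slot 3
913: h=3, probe 3,4 => slot 4
717: h=3, probe 3,4,5 => slot 5
682: h=3, probe 3,4,5,6 => slot 6
Table: [—, 71, —, 857, 913, 717, 682]
Lookup 682: h=3, probe 3,4,5,6 → found at 6.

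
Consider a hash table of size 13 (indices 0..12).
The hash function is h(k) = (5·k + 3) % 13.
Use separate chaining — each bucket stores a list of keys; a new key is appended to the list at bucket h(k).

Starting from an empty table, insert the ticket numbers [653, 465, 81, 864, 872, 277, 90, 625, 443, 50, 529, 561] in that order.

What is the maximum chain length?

Insert 653: h=5, bucket 5 empty → new chain.
Insert 465: h=1, bucket 1 empty → new chain.
Insert 81: h=5, bucket 5 nonempty → append to chain.
Insert 864: h=7, bucket 7 empty → new chain.
Insert 872: h=8, bucket 8 empty → new chain.
Insert 277: h=10, bucket 10 empty → new chain.
Insert 90: h=11, bucket 11 empty → new chain.
Insert 625: h=8, bucket 8 nonempty → append to chain.
Insert 443: h=8, bucket 8 nonempty → append to chain.
Insert 50: h=6, bucket 6 empty → new chain.
Insert 529: h=9, bucket 9 empty → new chain.
Insert 561: h=0, bucket 0 empty → new chain.
Final buckets:
0: 561
1: 465
2: -
3: -
4: -
5: 653 -> 81
6: 50
7: 864
8: 872 -> 625 -> 443
9: 529
10: 277
11: 90
12: -

3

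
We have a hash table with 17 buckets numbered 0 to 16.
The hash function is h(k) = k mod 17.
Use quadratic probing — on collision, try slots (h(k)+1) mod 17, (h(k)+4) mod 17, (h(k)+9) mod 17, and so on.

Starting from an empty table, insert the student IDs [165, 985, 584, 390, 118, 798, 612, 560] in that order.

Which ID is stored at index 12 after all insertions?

Insert 165: h=12, slot 12 empty -> index 12.
Insert 985: h=16, slot 16 empty -> index 16.
Insert 584: h=6, slot 6 empty -> index 6.
Insert 390: h=16, slot 16 occupied -> index 0.
Insert 118: h=16, slots 16,0 occupied -> index 3.
Insert 798: h=16, slots 16,0,3 occupied -> index 8.
Insert 612: h=0, slot 0 occupied -> index 1.
Insert 560: h=16, slots 16,0,3,8 occupied -> index 15.
Table: [390, 612, —, 118, —, —, 584, —, 798, —, —, —, 165, —, —, 560, 985]

165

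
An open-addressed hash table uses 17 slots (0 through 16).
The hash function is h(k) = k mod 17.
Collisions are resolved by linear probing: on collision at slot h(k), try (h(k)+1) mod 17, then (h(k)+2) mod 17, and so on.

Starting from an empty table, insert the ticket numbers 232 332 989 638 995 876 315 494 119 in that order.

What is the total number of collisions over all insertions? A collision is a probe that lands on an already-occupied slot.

13

232: h=11 -> slot 11
332: h=9 -> slot 9
989: h=3 -> slot 3
638: h=9, probe 9,10 -> slot 10
995: h=9, probe 9,10,11,12 -> slot 12
876: h=9, probe 9,10,11,12,13 -> slot 13
315: h=9, probe 9,10,11,12,13,14 -> slot 14
494: h=1 -> slot 1
119: h=0 -> slot 0
Table: [119, 494, -, 989, -, -, -, -, -, 332, 638, 232, 995, 876, 315, -, -]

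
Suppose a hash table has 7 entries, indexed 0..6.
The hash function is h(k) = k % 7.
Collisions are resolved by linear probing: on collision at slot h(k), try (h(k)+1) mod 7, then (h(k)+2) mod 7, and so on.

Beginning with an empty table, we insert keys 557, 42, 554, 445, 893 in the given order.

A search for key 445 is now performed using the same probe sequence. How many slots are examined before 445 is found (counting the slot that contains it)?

Insert 557: h=4, slot 4 empty → index 4.
Insert 42: h=0, slot 0 empty → index 0.
Insert 554: h=1, slot 1 empty → index 1.
Insert 445: h=4, slot 4 occupied → index 5.
Insert 893: h=4, slots 4,5 occupied → index 6.
Table: [42, 554, —, —, 557, 445, 893]
Lookup 445: h=4, probe 4,5 → found at 5.

2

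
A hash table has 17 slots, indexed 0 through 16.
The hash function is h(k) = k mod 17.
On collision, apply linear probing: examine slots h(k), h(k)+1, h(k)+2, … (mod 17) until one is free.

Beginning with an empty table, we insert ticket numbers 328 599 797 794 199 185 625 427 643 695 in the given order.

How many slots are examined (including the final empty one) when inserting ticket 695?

4

Insert 328: h=5, slot 5 empty → index 5.
Insert 599: h=4, slot 4 empty → index 4.
Insert 797: h=15, slot 15 empty → index 15.
Insert 794: h=12, slot 12 empty → index 12.
Insert 199: h=12, slot 12 occupied → index 13.
Insert 185: h=15, slot 15 occupied → index 16.
Insert 625: h=13, slot 13 occupied → index 14.
Insert 427: h=2, slot 2 empty → index 2.
Insert 643: h=14, slots 14,15,16 occupied → index 0.
Insert 695: h=15, slots 15,16,0 occupied → index 1.
Table: [643, 695, 427, -, 599, 328, -, -, -, -, -, -, 794, 199, 625, 797, 185]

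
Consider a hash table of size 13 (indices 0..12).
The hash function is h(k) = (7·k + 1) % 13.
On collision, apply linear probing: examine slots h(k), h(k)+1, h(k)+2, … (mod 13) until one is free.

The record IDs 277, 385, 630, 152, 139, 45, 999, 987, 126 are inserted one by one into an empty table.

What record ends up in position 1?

277 hashes to 3; slot 3 is free => place at 3.
385 hashes to 5; slot 5 is free => place at 5.
630 hashes to 4; slot 4 is free => place at 4.
152 hashes to 12; slot 12 is free => place at 12.
139 hashes to 12; 12 taken => place at 0.
45 hashes to 4; 4,5 taken => place at 6.
999 hashes to 0; 0 taken => place at 1.
987 hashes to 7; slot 7 is free => place at 7.
126 hashes to 12; 12,0,1 taken => place at 2.
Table: [139, 999, 126, 277, 630, 385, 45, 987, —, —, —, —, 152]

999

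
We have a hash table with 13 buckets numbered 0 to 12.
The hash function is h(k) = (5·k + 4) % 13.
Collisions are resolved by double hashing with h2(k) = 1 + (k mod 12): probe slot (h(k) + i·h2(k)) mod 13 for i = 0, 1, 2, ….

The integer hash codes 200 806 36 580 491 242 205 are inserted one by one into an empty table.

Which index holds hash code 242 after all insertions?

8

Insert 200: h=3, slot 3 empty => index 3.
Insert 806: h=4, slot 4 empty => index 4.
Insert 36: h=2, slot 2 empty => index 2.
Insert 580: h=5, slot 5 empty => index 5.
Insert 491: h=2, h2=12, slot 2 occupied => index 1.
Insert 242: h=5, h2=3, slot 5 occupied => index 8.
Insert 205: h=2, h2=2, slots 2,4 occupied => index 6.
Table: [∅, 491, 36, 200, 806, 580, 205, ∅, 242, ∅, ∅, ∅, ∅]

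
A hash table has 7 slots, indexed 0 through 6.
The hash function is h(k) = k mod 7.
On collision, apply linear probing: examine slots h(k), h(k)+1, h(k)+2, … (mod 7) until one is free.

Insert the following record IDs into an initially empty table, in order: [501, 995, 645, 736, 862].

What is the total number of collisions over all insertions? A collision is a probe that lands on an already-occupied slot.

7

501 hashes to 4; slot 4 is free -> place at 4.
995 hashes to 1; slot 1 is free -> place at 1.
645 hashes to 1; 1 taken -> place at 2.
736 hashes to 1; 1,2 taken -> place at 3.
862 hashes to 1; 1,2,3,4 taken -> place at 5.
Table: [—, 995, 645, 736, 501, 862, —]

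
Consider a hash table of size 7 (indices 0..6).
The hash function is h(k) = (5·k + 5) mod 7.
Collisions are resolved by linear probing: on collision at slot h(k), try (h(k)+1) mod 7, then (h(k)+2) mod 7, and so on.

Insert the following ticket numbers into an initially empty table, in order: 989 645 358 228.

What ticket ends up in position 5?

989: h=1 => slot 1
645: h=3 => slot 3
358: h=3, probe 3,4 => slot 4
228: h=4, probe 4,5 => slot 5
Table: [_, 989, _, 645, 358, 228, _]

228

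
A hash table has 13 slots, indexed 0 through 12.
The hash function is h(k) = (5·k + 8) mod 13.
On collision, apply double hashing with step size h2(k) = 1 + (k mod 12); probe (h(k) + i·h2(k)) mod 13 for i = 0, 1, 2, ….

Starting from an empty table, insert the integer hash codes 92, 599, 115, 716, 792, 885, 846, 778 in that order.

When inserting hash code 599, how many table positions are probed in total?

Insert 92: h=0, slot 0 empty → index 0.
Insert 599: h=0, h2=12, slot 0 occupied → index 12.
Insert 115: h=11, slot 11 empty → index 11.
Insert 716: h=0, h2=9, slot 0 occupied → index 9.
Insert 792: h=3, slot 3 empty → index 3.
Insert 885: h=0, h2=10, slot 0 occupied → index 10.
Insert 846: h=0, h2=7, slot 0 occupied → index 7.
Insert 778: h=11, h2=11, slots 11,9,7 occupied → index 5.
Table: [92, -, -, 792, -, 778, -, 846, -, 716, 885, 115, 599]

2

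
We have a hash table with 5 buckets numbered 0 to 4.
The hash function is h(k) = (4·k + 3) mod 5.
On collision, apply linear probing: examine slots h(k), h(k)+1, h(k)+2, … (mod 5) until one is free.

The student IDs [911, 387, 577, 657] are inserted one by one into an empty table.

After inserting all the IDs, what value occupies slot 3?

577

911 hashes to 2; slot 2 is free -> place at 2.
387 hashes to 1; slot 1 is free -> place at 1.
577 hashes to 1; 1,2 taken -> place at 3.
657 hashes to 1; 1,2,3 taken -> place at 4.
Table: [., 387, 911, 577, 657]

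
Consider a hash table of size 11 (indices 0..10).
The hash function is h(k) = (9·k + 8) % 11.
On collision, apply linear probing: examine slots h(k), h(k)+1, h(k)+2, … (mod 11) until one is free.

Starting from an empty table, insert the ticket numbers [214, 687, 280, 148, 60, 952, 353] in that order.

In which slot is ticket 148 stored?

1

214 hashes to 9; slot 9 is free => place at 9.
687 hashes to 9; 9 taken => place at 10.
280 hashes to 9; 9,10 taken => place at 0.
148 hashes to 9; 9,10,0 taken => place at 1.
60 hashes to 9; 9,10,0,1 taken => place at 2.
952 hashes to 7; slot 7 is free => place at 7.
353 hashes to 6; slot 6 is free => place at 6.
Table: [280, 148, 60, ∅, ∅, ∅, 353, 952, ∅, 214, 687]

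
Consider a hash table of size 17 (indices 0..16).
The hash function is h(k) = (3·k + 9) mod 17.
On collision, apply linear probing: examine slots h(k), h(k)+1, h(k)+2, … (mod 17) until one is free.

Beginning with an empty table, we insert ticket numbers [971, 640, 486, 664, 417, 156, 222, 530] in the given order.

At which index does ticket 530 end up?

971 hashes to 15; slot 15 is free => place at 15.
640 hashes to 8; slot 8 is free => place at 8.
486 hashes to 5; slot 5 is free => place at 5.
664 hashes to 12; slot 12 is free => place at 12.
417 hashes to 2; slot 2 is free => place at 2.
156 hashes to 1; slot 1 is free => place at 1.
222 hashes to 12; 12 taken => place at 13.
530 hashes to 1; 1,2 taken => place at 3.
Table: [—, 156, 417, 530, —, 486, —, —, 640, —, —, —, 664, 222, —, 971, —]

3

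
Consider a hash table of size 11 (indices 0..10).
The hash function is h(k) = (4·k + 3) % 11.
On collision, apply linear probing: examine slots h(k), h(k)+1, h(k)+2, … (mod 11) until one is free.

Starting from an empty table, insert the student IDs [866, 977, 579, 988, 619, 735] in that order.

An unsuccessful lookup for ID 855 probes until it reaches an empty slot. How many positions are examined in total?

2

866 hashes to 2; slot 2 is free → place at 2.
977 hashes to 6; slot 6 is free → place at 6.
579 hashes to 9; slot 9 is free → place at 9.
988 hashes to 6; 6 taken → place at 7.
619 hashes to 4; slot 4 is free → place at 4.
735 hashes to 6; 6,7 taken → place at 8.
Table: [-, -, 866, -, 619, -, 977, 988, 735, 579, -]
Lookup 855: h=2, probe 2,3 → slot 3 empty, not found.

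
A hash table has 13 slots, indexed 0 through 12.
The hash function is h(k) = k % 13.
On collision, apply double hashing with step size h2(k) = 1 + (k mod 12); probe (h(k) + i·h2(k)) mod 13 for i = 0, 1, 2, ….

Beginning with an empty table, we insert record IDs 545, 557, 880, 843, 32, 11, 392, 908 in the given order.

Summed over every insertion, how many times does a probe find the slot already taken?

6

545 hashes to 12; slot 12 is free => place at 12.
557 hashes to 11; slot 11 is free => place at 11.
880 hashes to 9; slot 9 is free => place at 9.
843 hashes to 11, h2=4; 11 taken => place at 2.
32 hashes to 6; slot 6 is free => place at 6.
11 hashes to 11, h2=12; 11 taken => place at 10.
392 hashes to 2, h2=9; 2,11 taken => place at 7.
908 hashes to 11, h2=9; 11,7 taken => place at 3.
Table: [∅, ∅, 843, 908, ∅, ∅, 32, 392, ∅, 880, 11, 557, 545]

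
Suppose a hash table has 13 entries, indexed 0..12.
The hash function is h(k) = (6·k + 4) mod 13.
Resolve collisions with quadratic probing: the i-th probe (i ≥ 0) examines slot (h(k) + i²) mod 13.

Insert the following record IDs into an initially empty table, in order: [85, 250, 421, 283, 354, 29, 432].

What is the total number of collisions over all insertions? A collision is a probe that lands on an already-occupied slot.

85: h=7 => slot 7
250: h=9 => slot 9
421: h=8 => slot 8
283: h=12 => slot 12
354: h=9, probe 9,10 => slot 10
29: h=9, probe 9,10,0 => slot 0
432: h=9, probe 9,10,0,5 => slot 5
Table: [29, ∅, ∅, ∅, ∅, 432, ∅, 85, 421, 250, 354, ∅, 283]

6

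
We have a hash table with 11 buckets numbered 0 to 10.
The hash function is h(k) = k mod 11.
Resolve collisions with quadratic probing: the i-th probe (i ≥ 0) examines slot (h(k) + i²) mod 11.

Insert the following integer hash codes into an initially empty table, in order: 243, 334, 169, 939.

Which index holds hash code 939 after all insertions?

243 hashes to 1; slot 1 is free -> place at 1.
334 hashes to 4; slot 4 is free -> place at 4.
169 hashes to 4; 4 taken -> place at 5.
939 hashes to 4; 4,5 taken -> place at 8.
Table: [., 243, ., ., 334, 169, ., ., 939, ., .]

8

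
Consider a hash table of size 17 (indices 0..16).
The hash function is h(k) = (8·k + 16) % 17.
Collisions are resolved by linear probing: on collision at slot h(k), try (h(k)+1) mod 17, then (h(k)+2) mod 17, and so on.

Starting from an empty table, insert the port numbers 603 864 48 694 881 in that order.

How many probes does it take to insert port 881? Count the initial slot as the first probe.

Insert 603: h=12, slot 12 empty → index 12.
Insert 864: h=9, slot 9 empty → index 9.
Insert 48: h=9, slot 9 occupied → index 10.
Insert 694: h=9, slots 9,10 occupied → index 11.
Insert 881: h=9, slots 9,10,11,12 occupied → index 13.
Table: [—, —, —, —, —, —, —, —, —, 864, 48, 694, 603, 881, —, —, —]

5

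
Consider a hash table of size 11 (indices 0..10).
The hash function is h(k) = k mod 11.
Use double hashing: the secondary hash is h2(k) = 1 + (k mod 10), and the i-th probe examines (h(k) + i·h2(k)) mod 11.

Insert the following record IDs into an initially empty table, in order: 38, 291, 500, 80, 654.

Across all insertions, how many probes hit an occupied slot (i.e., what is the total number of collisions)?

Insert 38: h=5, slot 5 empty => index 5.
Insert 291: h=5, h2=2, slot 5 occupied => index 7.
Insert 500: h=5, h2=1, slot 5 occupied => index 6.
Insert 80: h=3, slot 3 empty => index 3.
Insert 654: h=5, h2=5, slot 5 occupied => index 10.
Table: [-, -, -, 80, -, 38, 500, 291, -, -, 654]

3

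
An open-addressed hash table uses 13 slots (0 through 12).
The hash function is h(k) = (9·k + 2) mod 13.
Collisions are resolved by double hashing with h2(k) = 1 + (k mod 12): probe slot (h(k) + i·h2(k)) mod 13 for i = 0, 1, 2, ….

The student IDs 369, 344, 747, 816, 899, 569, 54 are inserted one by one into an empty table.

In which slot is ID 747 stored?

Insert 369: h=8, slot 8 empty → index 8.
Insert 344: h=4, slot 4 empty → index 4.
Insert 747: h=4, h2=4, slots 4,8 occupied → index 12.
Insert 816: h=1, slot 1 empty → index 1.
Insert 899: h=7, slot 7 empty → index 7.
Insert 569: h=1, h2=6, slots 1,7 occupied → index 0.
Insert 54: h=7, h2=7, slots 7,1,8 occupied → index 2.
Table: [569, 816, 54, ∅, 344, ∅, ∅, 899, 369, ∅, ∅, ∅, 747]

12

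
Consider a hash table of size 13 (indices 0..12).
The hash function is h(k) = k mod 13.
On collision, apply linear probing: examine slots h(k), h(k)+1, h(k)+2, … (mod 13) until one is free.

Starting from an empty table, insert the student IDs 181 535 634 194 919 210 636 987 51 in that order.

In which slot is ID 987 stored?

4

181: h=12 -> slot 12
535: h=2 -> slot 2
634: h=10 -> slot 10
194: h=12, probe 12,0 -> slot 0
919: h=9 -> slot 9
210: h=2, probe 2,3 -> slot 3
636: h=12, probe 12,0,1 -> slot 1
987: h=12, probe 12,0,1,2,3,4 -> slot 4
51: h=12, probe 12,0,1,2,3,4,5 -> slot 5
Table: [194, 636, 535, 210, 987, 51, —, —, —, 919, 634, —, 181]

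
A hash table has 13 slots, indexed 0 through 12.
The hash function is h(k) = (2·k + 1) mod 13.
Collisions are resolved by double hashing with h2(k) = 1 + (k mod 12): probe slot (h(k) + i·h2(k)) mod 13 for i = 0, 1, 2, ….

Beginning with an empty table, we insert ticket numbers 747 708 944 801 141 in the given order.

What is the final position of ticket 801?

11

Insert 747: h=0, slot 0 empty => index 0.
Insert 708: h=0, h2=1, slot 0 occupied => index 1.
Insert 944: h=4, slot 4 empty => index 4.
Insert 801: h=4, h2=10, slots 4,1 occupied => index 11.
Insert 141: h=10, slot 10 empty => index 10.
Table: [747, 708, _, _, 944, _, _, _, _, _, 141, 801, _]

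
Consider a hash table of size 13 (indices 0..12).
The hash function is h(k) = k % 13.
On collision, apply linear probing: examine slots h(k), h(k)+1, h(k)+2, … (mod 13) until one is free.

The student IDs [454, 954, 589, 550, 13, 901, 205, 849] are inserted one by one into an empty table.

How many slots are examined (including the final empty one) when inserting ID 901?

4

454 hashes to 12; slot 12 is free → place at 12.
954 hashes to 5; slot 5 is free → place at 5.
589 hashes to 4; slot 4 is free → place at 4.
550 hashes to 4; 4,5 taken → place at 6.
13 hashes to 0; slot 0 is free → place at 0.
901 hashes to 4; 4,5,6 taken → place at 7.
205 hashes to 10; slot 10 is free → place at 10.
849 hashes to 4; 4,5,6,7 taken → place at 8.
Table: [13, ., ., ., 589, 954, 550, 901, 849, ., 205, ., 454]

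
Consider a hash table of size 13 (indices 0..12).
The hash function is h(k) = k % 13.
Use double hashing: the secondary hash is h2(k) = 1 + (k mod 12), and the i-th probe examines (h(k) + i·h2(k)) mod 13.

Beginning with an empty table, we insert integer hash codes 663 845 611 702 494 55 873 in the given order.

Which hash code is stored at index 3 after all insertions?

494

Insert 663: h=0, slot 0 empty -> index 0.
Insert 845: h=0, h2=6, slot 0 occupied -> index 6.
Insert 611: h=0, h2=12, slot 0 occupied -> index 12.
Insert 702: h=0, h2=7, slot 0 occupied -> index 7.
Insert 494: h=0, h2=3, slot 0 occupied -> index 3.
Insert 55: h=3, h2=8, slot 3 occupied -> index 11.
Insert 873: h=2, slot 2 empty -> index 2.
Table: [663, ., 873, 494, ., ., 845, 702, ., ., ., 55, 611]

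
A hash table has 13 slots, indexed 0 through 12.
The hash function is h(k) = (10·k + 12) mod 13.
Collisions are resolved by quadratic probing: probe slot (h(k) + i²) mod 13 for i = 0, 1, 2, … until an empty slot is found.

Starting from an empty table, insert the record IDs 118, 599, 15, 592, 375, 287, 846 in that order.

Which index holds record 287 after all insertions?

118: h=9 → slot 9
599: h=9, probe 9,10 → slot 10
15: h=6 → slot 6
592: h=4 → slot 4
375: h=5 → slot 5
287: h=9, probe 9,10,0 → slot 0
846: h=9, probe 9,10,0,5,12 → slot 12
Table: [287, _, _, _, 592, 375, 15, _, _, 118, 599, _, 846]

0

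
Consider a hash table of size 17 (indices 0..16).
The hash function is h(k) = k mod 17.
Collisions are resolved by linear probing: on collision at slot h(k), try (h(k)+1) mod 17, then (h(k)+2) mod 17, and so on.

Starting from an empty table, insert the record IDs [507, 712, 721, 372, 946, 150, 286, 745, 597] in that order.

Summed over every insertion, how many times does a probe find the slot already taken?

507: h=14 → slot 14
712: h=15 → slot 15
721: h=7 → slot 7
372: h=15, probe 15,16 → slot 16
946: h=11 → slot 11
150: h=14, probe 14,15,16,0 → slot 0
286: h=14, probe 14,15,16,0,1 → slot 1
745: h=14, probe 14,15,16,0,1,2 → slot 2
597: h=2, probe 2,3 → slot 3
Table: [150, 286, 745, 597, _, _, _, 721, _, _, _, 946, _, _, 507, 712, 372]

14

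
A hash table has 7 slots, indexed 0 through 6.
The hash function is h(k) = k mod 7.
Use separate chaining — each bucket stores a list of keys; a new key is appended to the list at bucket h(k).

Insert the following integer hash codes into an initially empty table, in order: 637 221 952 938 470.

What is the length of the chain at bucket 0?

3

Insert 637: h=0, bucket 0 empty → new chain.
Insert 221: h=4, bucket 4 empty → new chain.
Insert 952: h=0, bucket 0 nonempty → append to chain.
Insert 938: h=0, bucket 0 nonempty → append to chain.
Insert 470: h=1, bucket 1 empty → new chain.
Final buckets:
0: 637 -> 952 -> 938
1: 470
2: -
3: -
4: 221
5: -
6: -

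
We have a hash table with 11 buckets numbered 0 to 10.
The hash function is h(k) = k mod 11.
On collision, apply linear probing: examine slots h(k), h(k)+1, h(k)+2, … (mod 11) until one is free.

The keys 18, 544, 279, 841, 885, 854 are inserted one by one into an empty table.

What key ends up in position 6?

841

18 hashes to 7; slot 7 is free → place at 7.
544 hashes to 5; slot 5 is free → place at 5.
279 hashes to 4; slot 4 is free → place at 4.
841 hashes to 5; 5 taken → place at 6.
885 hashes to 5; 5,6,7 taken → place at 8.
854 hashes to 7; 7,8 taken → place at 9.
Table: [—, —, —, —, 279, 544, 841, 18, 885, 854, —]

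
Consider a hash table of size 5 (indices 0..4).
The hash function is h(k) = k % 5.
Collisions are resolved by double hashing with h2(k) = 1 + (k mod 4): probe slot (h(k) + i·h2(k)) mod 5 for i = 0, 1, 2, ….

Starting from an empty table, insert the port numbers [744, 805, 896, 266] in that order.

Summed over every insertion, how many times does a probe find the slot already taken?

2

744 hashes to 4; slot 4 is free => place at 4.
805 hashes to 0; slot 0 is free => place at 0.
896 hashes to 1; slot 1 is free => place at 1.
266 hashes to 1, h2=3; 1,4 taken => place at 2.
Table: [805, 896, 266, ., 744]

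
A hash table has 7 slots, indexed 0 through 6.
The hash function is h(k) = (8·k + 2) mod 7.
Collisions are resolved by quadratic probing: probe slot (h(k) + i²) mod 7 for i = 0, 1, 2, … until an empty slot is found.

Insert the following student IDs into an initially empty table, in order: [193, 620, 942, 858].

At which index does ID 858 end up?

1

Insert 193: h=6, slot 6 empty => index 6.
Insert 620: h=6, slot 6 occupied => index 0.
Insert 942: h=6, slots 6,0 occupied => index 3.
Insert 858: h=6, slots 6,0,3 occupied => index 1.
Table: [620, 858, ., 942, ., ., 193]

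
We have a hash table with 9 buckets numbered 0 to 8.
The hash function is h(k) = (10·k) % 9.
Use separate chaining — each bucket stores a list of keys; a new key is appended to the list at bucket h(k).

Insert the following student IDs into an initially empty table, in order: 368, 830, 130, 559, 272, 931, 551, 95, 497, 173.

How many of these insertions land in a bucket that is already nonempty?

368 -> bucket 8
830 -> bucket 2
130 -> bucket 4
559 -> bucket 1
272 -> bucket 2 (collision)
931 -> bucket 4 (collision)
551 -> bucket 2 (collision)
95 -> bucket 5
497 -> bucket 2 (collision)
173 -> bucket 2 (collision)
Final buckets:
0: -
1: 559
2: 830 -> 272 -> 551 -> 497 -> 173
3: -
4: 130 -> 931
5: 95
6: -
7: -
8: 368

5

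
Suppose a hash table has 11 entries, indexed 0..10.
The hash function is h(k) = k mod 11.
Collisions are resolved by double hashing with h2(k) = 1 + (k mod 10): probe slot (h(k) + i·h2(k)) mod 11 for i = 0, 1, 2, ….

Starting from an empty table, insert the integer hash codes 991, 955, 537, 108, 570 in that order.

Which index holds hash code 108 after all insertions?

Insert 991: h=1, slot 1 empty => index 1.
Insert 955: h=9, slot 9 empty => index 9.
Insert 537: h=9, h2=8, slot 9 occupied => index 6.
Insert 108: h=9, h2=9, slot 9 occupied => index 7.
Insert 570: h=9, h2=1, slot 9 occupied => index 10.
Table: [-, 991, -, -, -, -, 537, 108, -, 955, 570]

7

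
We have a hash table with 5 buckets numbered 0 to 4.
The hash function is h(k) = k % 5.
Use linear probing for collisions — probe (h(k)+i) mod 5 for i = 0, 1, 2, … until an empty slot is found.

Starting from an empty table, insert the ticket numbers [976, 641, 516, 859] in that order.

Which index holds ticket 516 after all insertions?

Insert 976: h=1, slot 1 empty -> index 1.
Insert 641: h=1, slot 1 occupied -> index 2.
Insert 516: h=1, slots 1,2 occupied -> index 3.
Insert 859: h=4, slot 4 empty -> index 4.
Table: [-, 976, 641, 516, 859]

3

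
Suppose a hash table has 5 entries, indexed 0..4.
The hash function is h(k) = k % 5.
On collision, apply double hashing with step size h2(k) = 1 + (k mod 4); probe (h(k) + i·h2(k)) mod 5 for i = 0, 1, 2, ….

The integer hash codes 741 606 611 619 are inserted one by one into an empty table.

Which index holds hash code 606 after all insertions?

741 hashes to 1; slot 1 is free → place at 1.
606 hashes to 1, h2=3; 1 taken → place at 4.
611 hashes to 1, h2=4; 1 taken → place at 0.
619 hashes to 4, h2=4; 4 taken → place at 3.
Table: [611, 741, _, 619, 606]

4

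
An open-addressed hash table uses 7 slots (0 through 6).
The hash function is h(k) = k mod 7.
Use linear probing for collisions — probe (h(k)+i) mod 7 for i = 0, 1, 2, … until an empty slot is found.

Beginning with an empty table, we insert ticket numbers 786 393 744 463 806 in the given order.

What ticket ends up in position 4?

786 hashes to 2; slot 2 is free -> place at 2.
393 hashes to 1; slot 1 is free -> place at 1.
744 hashes to 2; 2 taken -> place at 3.
463 hashes to 1; 1,2,3 taken -> place at 4.
806 hashes to 1; 1,2,3,4 taken -> place at 5.
Table: [_, 393, 786, 744, 463, 806, _]

463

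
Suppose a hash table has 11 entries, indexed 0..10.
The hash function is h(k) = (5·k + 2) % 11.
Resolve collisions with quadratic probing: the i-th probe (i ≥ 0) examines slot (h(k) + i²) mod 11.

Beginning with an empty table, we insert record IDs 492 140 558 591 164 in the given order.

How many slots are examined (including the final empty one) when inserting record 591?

4

Insert 492: h=9, slot 9 empty => index 9.
Insert 140: h=9, slot 9 occupied => index 10.
Insert 558: h=9, slots 9,10 occupied => index 2.
Insert 591: h=9, slots 9,10,2 occupied => index 7.
Insert 164: h=8, slot 8 empty => index 8.
Table: [—, —, 558, —, —, —, —, 591, 164, 492, 140]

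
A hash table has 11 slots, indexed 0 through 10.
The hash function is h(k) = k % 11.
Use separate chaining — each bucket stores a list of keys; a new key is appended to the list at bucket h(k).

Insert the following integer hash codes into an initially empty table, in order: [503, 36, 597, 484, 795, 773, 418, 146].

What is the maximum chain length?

503 -> bucket 8
36 -> bucket 3
597 -> bucket 3 (collision)
484 -> bucket 0
795 -> bucket 3 (collision)
773 -> bucket 3 (collision)
418 -> bucket 0 (collision)
146 -> bucket 3 (collision)
Final buckets:
0: 484 -> 418
1: —
2: —
3: 36 -> 597 -> 795 -> 773 -> 146
4: —
5: —
6: —
7: —
8: 503
9: —
10: —

5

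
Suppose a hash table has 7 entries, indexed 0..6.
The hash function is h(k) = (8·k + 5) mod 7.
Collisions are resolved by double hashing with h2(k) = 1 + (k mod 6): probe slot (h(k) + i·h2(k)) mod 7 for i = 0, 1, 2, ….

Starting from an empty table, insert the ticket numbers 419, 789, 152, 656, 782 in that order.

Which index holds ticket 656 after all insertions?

Insert 419: h=4, slot 4 empty => index 4.
Insert 789: h=3, slot 3 empty => index 3.
Insert 152: h=3, h2=3, slot 3 occupied => index 6.
Insert 656: h=3, h2=3, slots 3,6 occupied => index 2.
Insert 782: h=3, h2=3, slots 3,6,2 occupied => index 5.
Table: [—, —, 656, 789, 419, 782, 152]

2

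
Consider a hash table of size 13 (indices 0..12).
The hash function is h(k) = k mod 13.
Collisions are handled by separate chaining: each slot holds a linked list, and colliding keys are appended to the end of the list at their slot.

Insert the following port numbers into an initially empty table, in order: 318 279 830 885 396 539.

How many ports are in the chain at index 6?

4

318 → bucket 6
279 → bucket 6 (collision)
830 → bucket 11
885 → bucket 1
396 → bucket 6 (collision)
539 → bucket 6 (collision)
Final buckets:
0: _
1: 885
2: _
3: _
4: _
5: _
6: 318 -> 279 -> 396 -> 539
7: _
8: _
9: _
10: _
11: 830
12: _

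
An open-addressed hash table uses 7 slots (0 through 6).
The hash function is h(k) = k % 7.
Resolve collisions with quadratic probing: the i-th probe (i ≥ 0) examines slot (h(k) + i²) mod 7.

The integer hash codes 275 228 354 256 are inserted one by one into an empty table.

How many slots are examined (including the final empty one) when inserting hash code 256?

275 hashes to 2; slot 2 is free => place at 2.
228 hashes to 4; slot 4 is free => place at 4.
354 hashes to 4; 4 taken => place at 5.
256 hashes to 4; 4,5 taken => place at 1.
Table: [—, 256, 275, —, 228, 354, —]

3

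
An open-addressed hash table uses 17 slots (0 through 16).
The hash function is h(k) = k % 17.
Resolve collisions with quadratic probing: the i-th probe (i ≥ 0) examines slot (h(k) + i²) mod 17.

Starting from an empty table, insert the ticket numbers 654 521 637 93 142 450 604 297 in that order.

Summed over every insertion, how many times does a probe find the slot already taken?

654 hashes to 8; slot 8 is free => place at 8.
521 hashes to 11; slot 11 is free => place at 11.
637 hashes to 8; 8 taken => place at 9.
93 hashes to 8; 8,9 taken => place at 12.
142 hashes to 6; slot 6 is free => place at 6.
450 hashes to 8; 8,9,12 taken => place at 0.
604 hashes to 9; 9 taken => place at 10.
297 hashes to 8; 8,9,12,0 taken => place at 7.
Table: [450, —, —, —, —, —, 142, 297, 654, 637, 604, 521, 93, —, —, —, —]

11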